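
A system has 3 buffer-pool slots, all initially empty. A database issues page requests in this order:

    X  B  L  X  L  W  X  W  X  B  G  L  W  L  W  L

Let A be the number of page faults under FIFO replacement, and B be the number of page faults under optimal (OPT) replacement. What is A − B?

Under FIFO: F F F . . F F . . F F F F . . . → 9 faults.
Under OPT: F F F . . F . . . . F F . . . . → 6 faults.
A − B = 9 − 6 = 3.

3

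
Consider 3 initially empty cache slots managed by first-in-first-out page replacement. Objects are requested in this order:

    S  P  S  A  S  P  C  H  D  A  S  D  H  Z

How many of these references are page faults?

10

S -> fault, frames {S}
P -> fault, frames {S,P}
S -> hit
A -> fault, frames {S,P,A}
S -> hit
P -> hit
C -> fault, evict S, frames {P,A,C}
H -> fault, evict P, frames {A,C,H}
D -> fault, evict A, frames {C,H,D}
A -> fault, evict C, frames {H,D,A}
S -> fault, evict H, frames {D,A,S}
D -> hit
H -> fault, evict D, frames {A,S,H}
Z -> fault, evict A, frames {S,H,Z}
Page faults: 10.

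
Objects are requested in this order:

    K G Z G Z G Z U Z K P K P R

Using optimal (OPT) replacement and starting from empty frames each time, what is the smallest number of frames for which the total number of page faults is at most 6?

3

f=1: 14 faults
f=2: 7 faults
f=3: 6 faults
f=4: 6 faults
f=5: 6 faults
f=6: 6 faults
Smallest f with faults ≤ 6 is 3.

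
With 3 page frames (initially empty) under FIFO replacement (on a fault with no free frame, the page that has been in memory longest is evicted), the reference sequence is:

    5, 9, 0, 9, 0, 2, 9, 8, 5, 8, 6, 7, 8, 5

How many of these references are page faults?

5 -> fault, frames {5}
9 -> fault, frames {5,9}
0 -> fault, frames {5,9,0}
9 -> hit
0 -> hit
2 -> fault, evict 5, frames {9,0,2}
9 -> hit
8 -> fault, evict 9, frames {0,2,8}
5 -> fault, evict 0, frames {2,8,5}
8 -> hit
6 -> fault, evict 2, frames {8,5,6}
7 -> fault, evict 8, frames {5,6,7}
8 -> fault, evict 5, frames {6,7,8}
5 -> fault, evict 6, frames {7,8,5}
Page faults: 10.

10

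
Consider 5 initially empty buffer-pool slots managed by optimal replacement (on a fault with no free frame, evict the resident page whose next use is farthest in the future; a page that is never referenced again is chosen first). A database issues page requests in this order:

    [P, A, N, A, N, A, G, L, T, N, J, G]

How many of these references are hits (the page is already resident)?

5

P -> fault, frames (P)
A -> fault, frames (P A)
N -> fault, frames (P A N)
A -> hit
N -> hit
A -> hit
G -> fault, frames (P A N G)
L -> fault, frames (P A N G L)
T -> fault, evict L, frames (P A N G T)
N -> hit
J -> fault, evict T, frames (P A N G J)
G -> hit
Hits: 5.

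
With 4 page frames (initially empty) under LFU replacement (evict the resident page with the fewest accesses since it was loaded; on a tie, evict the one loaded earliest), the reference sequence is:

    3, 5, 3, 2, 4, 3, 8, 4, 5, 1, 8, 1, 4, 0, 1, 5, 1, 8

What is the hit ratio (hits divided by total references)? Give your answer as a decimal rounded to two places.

0.39

3 → fault, frames (3)
5 → fault, frames (3 5)
3 → hit
2 → fault, frames (3 5 2)
4 → fault, frames (3 5 2 4)
3 → hit
8 → fault, evict 5, frames (3 2 4 8)
4 → hit
5 → fault, evict 2, frames (3 4 8 5)
1 → fault, evict 8, frames (3 4 5 1)
8 → fault, evict 5, frames (3 4 1 8)
1 → hit
4 → hit
0 → fault, evict 8, frames (3 4 1 0)
1 → hit
5 → fault, evict 0, frames (3 4 1 5)
1 → hit
8 → fault, evict 5, frames (3 4 1 8)
Hits: 7 of 18 references → 7/18 = 0.3889.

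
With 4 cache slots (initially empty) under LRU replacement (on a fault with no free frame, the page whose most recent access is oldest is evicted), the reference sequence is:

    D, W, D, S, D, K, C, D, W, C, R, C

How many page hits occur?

5

D: miss, frames [D]
W: miss, frames [D, W]
D: hit
S: miss, frames [W, D, S]
D: hit
K: miss, frames [W, S, D, K]
C: miss, evict W, frames [S, D, K, C]
D: hit
W: miss, evict S, frames [K, C, D, W]
C: hit
R: miss, evict K, frames [D, W, C, R]
C: hit
Hits: 5.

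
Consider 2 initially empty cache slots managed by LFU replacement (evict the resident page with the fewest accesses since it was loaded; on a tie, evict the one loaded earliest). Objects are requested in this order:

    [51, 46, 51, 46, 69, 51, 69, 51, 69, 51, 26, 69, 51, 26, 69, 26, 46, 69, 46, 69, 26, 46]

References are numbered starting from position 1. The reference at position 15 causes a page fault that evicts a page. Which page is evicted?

26

pos 1: 51 → miss, frames [51]
pos 2: 46 → miss, frames [51, 46]
pos 3: 51 → hit
pos 4: 46 → hit
pos 5: 69 → miss, evict 51, frames [46, 69]
pos 6: 51 → miss, evict 69, frames [46, 51]
pos 7: 69 → miss, evict 51, frames [46, 69]
pos 8: 51 → miss, evict 69, frames [46, 51]
pos 9: 69 → miss, evict 51, frames [46, 69]
pos 10: 51 → miss, evict 69, frames [46, 51]
pos 11: 26 → miss, evict 51, frames [46, 26]
pos 12: 69 → miss, evict 26, frames [46, 69]
pos 13: 51 → miss, evict 69, frames [46, 51]
pos 14: 26 → miss, evict 51, frames [46, 26]
pos 15: 69 → miss, evict 26, frames [46, 69]
At position 15, page 26 is evicted.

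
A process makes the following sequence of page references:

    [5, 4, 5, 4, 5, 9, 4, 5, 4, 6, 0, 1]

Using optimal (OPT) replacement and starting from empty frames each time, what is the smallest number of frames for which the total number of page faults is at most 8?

2

f=1: 12 faults
f=2: 7 faults
f=3: 6 faults
f=4: 6 faults
f=5: 6 faults
f=6: 6 faults
Smallest f with faults ≤ 8 is 2.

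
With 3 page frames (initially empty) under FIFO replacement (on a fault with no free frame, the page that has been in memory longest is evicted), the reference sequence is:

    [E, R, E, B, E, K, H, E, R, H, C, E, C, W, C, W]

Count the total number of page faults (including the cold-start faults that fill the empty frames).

E → miss, frames {E}
R → miss, frames {E,R}
E → hit
B → miss, frames {E,R,B}
E → hit
K → miss, evict E, frames {R,B,K}
H → miss, evict R, frames {B,K,H}
E → miss, evict B, frames {K,H,E}
R → miss, evict K, frames {H,E,R}
H → hit
C → miss, evict H, frames {E,R,C}
E → hit
C → hit
W → miss, evict E, frames {R,C,W}
C → hit
W → hit
Page faults: 9.

9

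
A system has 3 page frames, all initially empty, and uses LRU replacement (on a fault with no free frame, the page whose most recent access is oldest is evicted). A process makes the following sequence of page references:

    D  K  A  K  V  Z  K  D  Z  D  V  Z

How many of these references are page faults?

D → fault, frames (D)
K → fault, frames (D K)
A → fault, frames (D K A)
K → hit
V → fault, evict D, frames (A K V)
Z → fault, evict A, frames (K V Z)
K → hit
D → fault, evict V, frames (Z K D)
Z → hit
D → hit
V → fault, evict K, frames (Z D V)
Z → hit
Page faults: 7.

7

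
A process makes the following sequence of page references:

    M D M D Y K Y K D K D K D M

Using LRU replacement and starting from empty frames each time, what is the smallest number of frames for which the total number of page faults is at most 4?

f=1: 14 faults
f=2: 6 faults
f=3: 5 faults
f=4: 4 faults
Smallest f with faults ≤ 4 is 4.

4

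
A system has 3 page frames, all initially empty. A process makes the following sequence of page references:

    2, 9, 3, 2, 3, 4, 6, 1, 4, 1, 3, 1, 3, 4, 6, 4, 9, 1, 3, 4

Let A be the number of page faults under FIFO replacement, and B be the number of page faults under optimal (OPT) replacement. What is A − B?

Under FIFO: F F F . . F F F . . F . . F F . F F F F → 13 faults.
Under OPT: F F F . . F F F . . . . . . F . F . F . → 9 faults.
A − B = 13 − 9 = 4.

4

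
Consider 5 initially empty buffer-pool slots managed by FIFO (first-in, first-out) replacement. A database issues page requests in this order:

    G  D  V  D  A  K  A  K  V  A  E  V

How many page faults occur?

G → miss, frames {G}
D → miss, frames {G,D}
V → miss, frames {G,D,V}
D → hit
A → miss, frames {G,D,V,A}
K → miss, frames {G,D,V,A,K}
A → hit
K → hit
V → hit
A → hit
E → miss, evict G, frames {D,V,A,K,E}
V → hit
Page faults: 6.

6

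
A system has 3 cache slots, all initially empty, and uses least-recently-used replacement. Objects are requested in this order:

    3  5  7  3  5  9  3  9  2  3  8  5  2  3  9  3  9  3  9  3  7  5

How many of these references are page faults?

12

3 -> fault, frames {3}
5 -> fault, frames {3,5}
7 -> fault, frames {3,5,7}
3 -> hit
5 -> hit
9 -> fault, evict 7, frames {3,5,9}
3 -> hit
9 -> hit
2 -> fault, evict 5, frames {3,9,2}
3 -> hit
8 -> fault, evict 9, frames {2,3,8}
5 -> fault, evict 2, frames {3,8,5}
2 -> fault, evict 3, frames {8,5,2}
3 -> fault, evict 8, frames {5,2,3}
9 -> fault, evict 5, frames {2,3,9}
3 -> hit
9 -> hit
3 -> hit
9 -> hit
3 -> hit
7 -> fault, evict 2, frames {9,3,7}
5 -> fault, evict 9, frames {3,7,5}
Page faults: 12.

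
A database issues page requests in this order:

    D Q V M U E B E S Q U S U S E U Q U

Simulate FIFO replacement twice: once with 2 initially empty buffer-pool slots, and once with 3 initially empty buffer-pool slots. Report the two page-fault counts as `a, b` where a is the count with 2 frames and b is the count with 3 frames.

14, 11

2 frames: F F F F F F F . F F F F . . F F F . → 14 faults.
3 frames: F F F F F F F . F F F . . . F . . . → 11 faults.
11 < 14: adding a frame reduced faults, as is typical.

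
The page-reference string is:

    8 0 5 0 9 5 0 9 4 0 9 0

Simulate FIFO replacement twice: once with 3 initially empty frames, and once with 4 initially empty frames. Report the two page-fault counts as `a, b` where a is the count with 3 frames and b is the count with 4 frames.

3 frames: F F F . F . . . F F . . → 6 faults.
4 frames: F F F . F . . . F . . . → 5 faults.
5 < 6: adding a frame reduced faults, as is typical.

6, 5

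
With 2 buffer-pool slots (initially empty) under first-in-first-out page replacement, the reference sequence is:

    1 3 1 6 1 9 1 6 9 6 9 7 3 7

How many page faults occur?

1 → fault, frames {1}
3 → fault, frames {1,3}
1 → hit
6 → fault, evict 1, frames {3,6}
1 → fault, evict 3, frames {6,1}
9 → fault, evict 6, frames {1,9}
1 → hit
6 → fault, evict 1, frames {9,6}
9 → hit
6 → hit
9 → hit
7 → fault, evict 9, frames {6,7}
3 → fault, evict 6, frames {7,3}
7 → hit
Page faults: 8.

8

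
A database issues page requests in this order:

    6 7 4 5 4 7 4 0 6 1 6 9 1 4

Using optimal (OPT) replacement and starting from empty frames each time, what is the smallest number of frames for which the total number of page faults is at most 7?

f=1: 14 faults
f=2: 10 faults
f=3: 8 faults
f=4: 7 faults
f=5: 7 faults
f=6: 7 faults
f=7: 7 faults
Smallest f with faults ≤ 7 is 4.

4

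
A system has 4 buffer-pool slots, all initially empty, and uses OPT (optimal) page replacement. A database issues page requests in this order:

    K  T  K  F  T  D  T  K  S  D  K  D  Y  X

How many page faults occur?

K → miss, frames (K)
T → miss, frames (K T)
K → hit
F → miss, frames (K T F)
T → hit
D → miss, frames (K T F D)
T → hit
K → hit
S → miss, evict F, frames (K T D S)
D → hit
K → hit
D → hit
Y → miss, evict S, frames (K T D Y)
X → miss, evict Y, frames (K T D X)
Page faults: 7.

7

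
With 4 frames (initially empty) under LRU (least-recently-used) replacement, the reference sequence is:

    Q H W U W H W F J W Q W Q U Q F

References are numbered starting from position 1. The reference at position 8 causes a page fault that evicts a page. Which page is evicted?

Q

pos 1: Q → fault, frames [Q]
pos 2: H → fault, frames [Q, H]
pos 3: W → fault, frames [Q, H, W]
pos 4: U → fault, frames [Q, H, W, U]
pos 5: W → hit
pos 6: H → hit
pos 7: W → hit
pos 8: F → fault, evict Q, frames [U, H, W, F]
At position 8, page Q is evicted.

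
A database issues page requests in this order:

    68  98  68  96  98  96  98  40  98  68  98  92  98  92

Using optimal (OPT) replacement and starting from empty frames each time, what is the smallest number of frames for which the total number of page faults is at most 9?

f=1: 14 faults
f=2: 6 faults
f=3: 5 faults
f=4: 5 faults
f=5: 5 faults
Smallest f with faults ≤ 9 is 2.

2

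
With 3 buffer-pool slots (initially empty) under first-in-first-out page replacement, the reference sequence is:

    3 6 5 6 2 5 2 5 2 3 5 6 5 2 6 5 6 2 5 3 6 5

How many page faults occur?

11

3 → fault, frames [3]
6 → fault, frames [3, 6]
5 → fault, frames [3, 6, 5]
6 → hit
2 → fault, evict 3, frames [6, 5, 2]
5 → hit
2 → hit
5 → hit
2 → hit
3 → fault, evict 6, frames [5, 2, 3]
5 → hit
6 → fault, evict 5, frames [2, 3, 6]
5 → fault, evict 2, frames [3, 6, 5]
2 → fault, evict 3, frames [6, 5, 2]
6 → hit
5 → hit
6 → hit
2 → hit
5 → hit
3 → fault, evict 6, frames [5, 2, 3]
6 → fault, evict 5, frames [2, 3, 6]
5 → fault, evict 2, frames [3, 6, 5]
Page faults: 11.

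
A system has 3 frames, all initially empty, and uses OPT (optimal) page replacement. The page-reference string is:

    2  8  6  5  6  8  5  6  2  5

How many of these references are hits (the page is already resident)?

5

2 → fault, frames [2]
8 → fault, frames [2, 8]
6 → fault, frames [2, 8, 6]
5 → fault, evict 2, frames [8, 6, 5]
6 → hit
8 → hit
5 → hit
6 → hit
2 → fault, evict 6, frames [8, 5, 2]
5 → hit
Hits: 5.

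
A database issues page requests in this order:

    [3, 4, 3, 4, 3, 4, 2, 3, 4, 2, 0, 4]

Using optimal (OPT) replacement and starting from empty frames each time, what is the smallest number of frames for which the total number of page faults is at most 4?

f=1: 12 faults
f=2: 5 faults
f=3: 4 faults
f=4: 4 faults
Smallest f with faults ≤ 4 is 3.

3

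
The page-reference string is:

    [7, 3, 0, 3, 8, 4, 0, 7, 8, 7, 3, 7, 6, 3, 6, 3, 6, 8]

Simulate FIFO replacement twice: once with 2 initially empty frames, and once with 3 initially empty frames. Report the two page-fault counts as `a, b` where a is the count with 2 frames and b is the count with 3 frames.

2 frames: F F F . F F F F F . F F F F . . . F → 13 faults.
3 frames: F F F . F F . F . . F . F . . . . F → 9 faults.
9 < 13: adding a frame reduced faults, as is typical.

13, 9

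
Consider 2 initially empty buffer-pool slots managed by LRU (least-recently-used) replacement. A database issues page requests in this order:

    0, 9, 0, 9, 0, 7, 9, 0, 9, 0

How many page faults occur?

5

0 → fault, frames [0]
9 → fault, frames [0, 9]
0 → hit
9 → hit
0 → hit
7 → fault, evict 9, frames [0, 7]
9 → fault, evict 0, frames [7, 9]
0 → fault, evict 7, frames [9, 0]
9 → hit
0 → hit
Page faults: 5.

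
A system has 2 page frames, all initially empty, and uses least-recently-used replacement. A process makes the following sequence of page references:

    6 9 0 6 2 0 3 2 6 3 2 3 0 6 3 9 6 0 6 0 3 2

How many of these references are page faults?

19

6 → miss, frames {6}
9 → miss, frames {6,9}
0 → miss, evict 6, frames {9,0}
6 → miss, evict 9, frames {0,6}
2 → miss, evict 0, frames {6,2}
0 → miss, evict 6, frames {2,0}
3 → miss, evict 2, frames {0,3}
2 → miss, evict 0, frames {3,2}
6 → miss, evict 3, frames {2,6}
3 → miss, evict 2, frames {6,3}
2 → miss, evict 6, frames {3,2}
3 → hit
0 → miss, evict 2, frames {3,0}
6 → miss, evict 3, frames {0,6}
3 → miss, evict 0, frames {6,3}
9 → miss, evict 6, frames {3,9}
6 → miss, evict 3, frames {9,6}
0 → miss, evict 9, frames {6,0}
6 → hit
0 → hit
3 → miss, evict 6, frames {0,3}
2 → miss, evict 0, frames {3,2}
Page faults: 19.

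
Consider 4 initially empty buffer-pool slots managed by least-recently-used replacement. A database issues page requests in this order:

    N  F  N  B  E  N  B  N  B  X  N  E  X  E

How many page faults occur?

N -> fault, frames [N]
F -> fault, frames [N, F]
N -> hit
B -> fault, frames [F, N, B]
E -> fault, frames [F, N, B, E]
N -> hit
B -> hit
N -> hit
B -> hit
X -> fault, evict F, frames [E, N, B, X]
N -> hit
E -> hit
X -> hit
E -> hit
Page faults: 5.

5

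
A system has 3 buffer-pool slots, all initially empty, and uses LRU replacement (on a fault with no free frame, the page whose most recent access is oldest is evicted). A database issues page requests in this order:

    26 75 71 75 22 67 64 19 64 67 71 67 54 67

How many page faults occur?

26 → miss, frames {26}
75 → miss, frames {26,75}
71 → miss, frames {26,75,71}
75 → hit
22 → miss, evict 26, frames {71,75,22}
67 → miss, evict 71, frames {75,22,67}
64 → miss, evict 75, frames {22,67,64}
19 → miss, evict 22, frames {67,64,19}
64 → hit
67 → hit
71 → miss, evict 19, frames {64,67,71}
67 → hit
54 → miss, evict 64, frames {71,67,54}
67 → hit
Page faults: 9.

9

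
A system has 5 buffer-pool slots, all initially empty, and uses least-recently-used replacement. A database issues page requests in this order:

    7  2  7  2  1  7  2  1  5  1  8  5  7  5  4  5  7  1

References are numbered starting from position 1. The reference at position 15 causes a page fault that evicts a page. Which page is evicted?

2

pos 1: 7 → miss, frames [7]
pos 2: 2 → miss, frames [7, 2]
pos 3: 7 → hit
pos 4: 2 → hit
pos 5: 1 → miss, frames [7, 2, 1]
pos 6: 7 → hit
pos 7: 2 → hit
pos 8: 1 → hit
pos 9: 5 → miss, frames [7, 2, 1, 5]
pos 10: 1 → hit
pos 11: 8 → miss, frames [7, 2, 5, 1, 8]
pos 12: 5 → hit
pos 13: 7 → hit
pos 14: 5 → hit
pos 15: 4 → miss, evict 2, frames [1, 8, 7, 5, 4]
At position 15, page 2 is evicted.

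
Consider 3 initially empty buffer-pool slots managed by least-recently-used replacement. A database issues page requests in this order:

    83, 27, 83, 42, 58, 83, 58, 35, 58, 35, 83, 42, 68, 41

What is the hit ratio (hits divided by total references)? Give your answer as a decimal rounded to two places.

83 → fault, frames {83}
27 → fault, frames {83,27}
83 → hit
42 → fault, frames {27,83,42}
58 → fault, evict 27, frames {83,42,58}
83 → hit
58 → hit
35 → fault, evict 42, frames {83,58,35}
58 → hit
35 → hit
83 → hit
42 → fault, evict 58, frames {35,83,42}
68 → fault, evict 35, frames {83,42,68}
41 → fault, evict 83, frames {42,68,41}
Hits: 6 of 14 references → 6/14 = 0.4286.

0.43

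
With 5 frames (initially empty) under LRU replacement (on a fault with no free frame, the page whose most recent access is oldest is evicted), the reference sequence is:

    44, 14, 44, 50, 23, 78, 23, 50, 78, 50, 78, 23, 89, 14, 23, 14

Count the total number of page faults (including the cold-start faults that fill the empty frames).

7

44 → fault, frames [44]
14 → fault, frames [44, 14]
44 → hit
50 → fault, frames [14, 44, 50]
23 → fault, frames [14, 44, 50, 23]
78 → fault, frames [14, 44, 50, 23, 78]
23 → hit
50 → hit
78 → hit
50 → hit
78 → hit
23 → hit
89 → fault, evict 14, frames [44, 50, 78, 23, 89]
14 → fault, evict 44, frames [50, 78, 23, 89, 14]
23 → hit
14 → hit
Page faults: 7.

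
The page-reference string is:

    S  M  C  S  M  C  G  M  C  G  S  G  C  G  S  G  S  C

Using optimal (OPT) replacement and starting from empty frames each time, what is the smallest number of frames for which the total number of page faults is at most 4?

f=1: 18 faults
f=2: 10 faults
f=3: 5 faults
f=4: 4 faults
Smallest f with faults ≤ 4 is 4.

4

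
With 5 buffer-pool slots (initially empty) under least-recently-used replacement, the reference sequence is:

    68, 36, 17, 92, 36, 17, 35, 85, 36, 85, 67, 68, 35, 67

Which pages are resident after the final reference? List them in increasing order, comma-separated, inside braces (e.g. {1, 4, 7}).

68 → miss, frames (68)
36 → miss, frames (68 36)
17 → miss, frames (68 36 17)
92 → miss, frames (68 36 17 92)
36 → hit
17 → hit
35 → miss, frames (68 92 36 17 35)
85 → miss, evict 68, frames (92 36 17 35 85)
36 → hit
85 → hit
67 → miss, evict 92, frames (17 35 36 85 67)
68 → miss, evict 17, frames (35 36 85 67 68)
35 → hit
67 → hit

{35, 36, 67, 68, 85}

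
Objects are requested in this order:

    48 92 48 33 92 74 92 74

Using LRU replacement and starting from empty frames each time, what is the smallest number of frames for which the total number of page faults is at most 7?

2

f=1: 8 faults
f=2: 5 faults
f=3: 4 faults
f=4: 4 faults
Smallest f with faults ≤ 7 is 2.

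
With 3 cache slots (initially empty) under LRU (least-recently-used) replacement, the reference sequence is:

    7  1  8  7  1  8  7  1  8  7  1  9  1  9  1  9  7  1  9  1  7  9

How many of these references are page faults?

7 → miss, frames {7}
1 → miss, frames {7,1}
8 → miss, frames {7,1,8}
7 → hit
1 → hit
8 → hit
7 → hit
1 → hit
8 → hit
7 → hit
1 → hit
9 → miss, evict 8, frames {7,1,9}
1 → hit
9 → hit
1 → hit
9 → hit
7 → hit
1 → hit
9 → hit
1 → hit
7 → hit
9 → hit
Page faults: 4.

4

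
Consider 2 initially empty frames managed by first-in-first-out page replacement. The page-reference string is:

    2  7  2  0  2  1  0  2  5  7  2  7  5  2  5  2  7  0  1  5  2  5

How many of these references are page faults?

2 → fault, frames [2]
7 → fault, frames [2, 7]
2 → hit
0 → fault, evict 2, frames [7, 0]
2 → fault, evict 7, frames [0, 2]
1 → fault, evict 0, frames [2, 1]
0 → fault, evict 2, frames [1, 0]
2 → fault, evict 1, frames [0, 2]
5 → fault, evict 0, frames [2, 5]
7 → fault, evict 2, frames [5, 7]
2 → fault, evict 5, frames [7, 2]
7 → hit
5 → fault, evict 7, frames [2, 5]
2 → hit
5 → hit
2 → hit
7 → fault, evict 2, frames [5, 7]
0 → fault, evict 5, frames [7, 0]
1 → fault, evict 7, frames [0, 1]
5 → fault, evict 0, frames [1, 5]
2 → fault, evict 1, frames [5, 2]
5 → hit
Page faults: 16.

16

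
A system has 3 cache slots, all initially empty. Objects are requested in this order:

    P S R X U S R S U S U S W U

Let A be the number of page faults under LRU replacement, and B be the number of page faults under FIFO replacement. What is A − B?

Under LRU: F F F F F F F . . . . . F . → 8 faults.
Under FIFO: F F F F F F F . . . . . F F → 9 faults.
A − B = 8 − 9 = -1.

-1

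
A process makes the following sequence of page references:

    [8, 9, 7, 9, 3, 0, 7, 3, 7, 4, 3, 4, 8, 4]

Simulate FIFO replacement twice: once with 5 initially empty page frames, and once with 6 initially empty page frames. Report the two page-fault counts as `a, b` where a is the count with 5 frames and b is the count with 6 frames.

7, 6

5 frames: F F F . F F . . . F . . F . → 7 faults.
6 frames: F F F . F F . . . F . . . . → 6 faults.
6 < 7: adding a frame reduced faults, as is typical.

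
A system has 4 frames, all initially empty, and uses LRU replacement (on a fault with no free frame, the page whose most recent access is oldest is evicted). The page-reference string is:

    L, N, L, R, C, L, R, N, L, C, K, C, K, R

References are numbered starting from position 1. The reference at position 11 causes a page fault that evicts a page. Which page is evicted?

R

pos 1: L: fault, frames (L)
pos 2: N: fault, frames (L N)
pos 3: L: hit
pos 4: R: fault, frames (N L R)
pos 5: C: fault, frames (N L R C)
pos 6: L: hit
pos 7: R: hit
pos 8: N: hit
pos 9: L: hit
pos 10: C: hit
pos 11: K: fault, evict R, frames (N L C K)
At position 11, page R is evicted.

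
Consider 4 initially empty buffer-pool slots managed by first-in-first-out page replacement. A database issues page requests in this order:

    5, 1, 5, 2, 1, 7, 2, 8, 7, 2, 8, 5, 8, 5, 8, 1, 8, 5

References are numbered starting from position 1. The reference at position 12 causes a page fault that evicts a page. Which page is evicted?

pos 1: 5 → miss, frames {5}
pos 2: 1 → miss, frames {5,1}
pos 3: 5 → hit
pos 4: 2 → miss, frames {5,1,2}
pos 5: 1 → hit
pos 6: 7 → miss, frames {5,1,2,7}
pos 7: 2 → hit
pos 8: 8 → miss, evict 5, frames {1,2,7,8}
pos 9: 7 → hit
pos 10: 2 → hit
pos 11: 8 → hit
pos 12: 5 → miss, evict 1, frames {2,7,8,5}
At position 12, page 1 is evicted.

1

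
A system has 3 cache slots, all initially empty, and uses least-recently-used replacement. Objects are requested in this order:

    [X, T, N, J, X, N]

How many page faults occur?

5

X → fault, frames [X]
T → fault, frames [X, T]
N → fault, frames [X, T, N]
J → fault, evict X, frames [T, N, J]
X → fault, evict T, frames [N, J, X]
N → hit
Page faults: 5.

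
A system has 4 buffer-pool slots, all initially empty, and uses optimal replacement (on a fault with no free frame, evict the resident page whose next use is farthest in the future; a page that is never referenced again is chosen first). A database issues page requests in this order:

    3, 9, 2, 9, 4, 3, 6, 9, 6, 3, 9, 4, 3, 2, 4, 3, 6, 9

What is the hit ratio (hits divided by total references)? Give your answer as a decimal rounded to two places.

3 -> fault, frames [3]
9 -> fault, frames [3, 9]
2 -> fault, frames [3, 9, 2]
9 -> hit
4 -> fault, frames [3, 9, 2, 4]
3 -> hit
6 -> fault, evict 2, frames [3, 9, 4, 6]
9 -> hit
6 -> hit
3 -> hit
9 -> hit
4 -> hit
3 -> hit
2 -> fault, evict 9, frames [3, 4, 6, 2]
4 -> hit
3 -> hit
6 -> hit
9 -> fault, evict 2, frames [3, 4, 6, 9]
Hits: 11 of 18 references → 11/18 = 0.6111.

0.61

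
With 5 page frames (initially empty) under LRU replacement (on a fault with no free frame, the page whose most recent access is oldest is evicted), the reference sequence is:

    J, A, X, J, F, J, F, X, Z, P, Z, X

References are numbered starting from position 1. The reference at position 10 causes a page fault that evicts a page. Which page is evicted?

pos 1: J: miss, frames {J}
pos 2: A: miss, frames {J,A}
pos 3: X: miss, frames {J,A,X}
pos 4: J: hit
pos 5: F: miss, frames {A,X,J,F}
pos 6: J: hit
pos 7: F: hit
pos 8: X: hit
pos 9: Z: miss, frames {A,J,F,X,Z}
pos 10: P: miss, evict A, frames {J,F,X,Z,P}
At position 10, page A is evicted.

A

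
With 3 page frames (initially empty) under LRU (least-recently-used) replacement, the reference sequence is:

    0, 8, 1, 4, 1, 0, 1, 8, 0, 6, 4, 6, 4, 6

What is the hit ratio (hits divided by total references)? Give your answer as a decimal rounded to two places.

0.43

0: fault, frames [0]
8: fault, frames [0, 8]
1: fault, frames [0, 8, 1]
4: fault, evict 0, frames [8, 1, 4]
1: hit
0: fault, evict 8, frames [4, 1, 0]
1: hit
8: fault, evict 4, frames [0, 1, 8]
0: hit
6: fault, evict 1, frames [8, 0, 6]
4: fault, evict 8, frames [0, 6, 4]
6: hit
4: hit
6: hit
Hits: 6 of 14 references → 6/14 = 0.4286.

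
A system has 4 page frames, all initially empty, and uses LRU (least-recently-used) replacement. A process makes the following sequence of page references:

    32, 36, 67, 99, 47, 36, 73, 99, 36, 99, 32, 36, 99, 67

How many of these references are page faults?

8

32 -> miss, frames (32)
36 -> miss, frames (32 36)
67 -> miss, frames (32 36 67)
99 -> miss, frames (32 36 67 99)
47 -> miss, evict 32, frames (36 67 99 47)
36 -> hit
73 -> miss, evict 67, frames (99 47 36 73)
99 -> hit
36 -> hit
99 -> hit
32 -> miss, evict 47, frames (73 36 99 32)
36 -> hit
99 -> hit
67 -> miss, evict 73, frames (32 36 99 67)
Page faults: 8.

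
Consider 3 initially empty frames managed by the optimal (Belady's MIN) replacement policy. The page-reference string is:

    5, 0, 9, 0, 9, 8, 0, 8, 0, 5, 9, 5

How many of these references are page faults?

5: miss, frames (5)
0: miss, frames (5 0)
9: miss, frames (5 0 9)
0: hit
9: hit
8: miss, evict 9, frames (5 0 8)
0: hit
8: hit
0: hit
5: hit
9: miss, evict 8, frames (5 0 9)
5: hit
Page faults: 5.

5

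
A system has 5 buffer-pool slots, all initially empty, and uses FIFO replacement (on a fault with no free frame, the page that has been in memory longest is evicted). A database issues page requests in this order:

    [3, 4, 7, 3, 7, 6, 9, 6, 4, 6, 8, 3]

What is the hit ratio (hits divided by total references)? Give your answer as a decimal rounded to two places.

0.42

3 -> miss, frames [3]
4 -> miss, frames [3, 4]
7 -> miss, frames [3, 4, 7]
3 -> hit
7 -> hit
6 -> miss, frames [3, 4, 7, 6]
9 -> miss, frames [3, 4, 7, 6, 9]
6 -> hit
4 -> hit
6 -> hit
8 -> miss, evict 3, frames [4, 7, 6, 9, 8]
3 -> miss, evict 4, frames [7, 6, 9, 8, 3]
Hits: 5 of 12 references → 5/12 = 0.4167.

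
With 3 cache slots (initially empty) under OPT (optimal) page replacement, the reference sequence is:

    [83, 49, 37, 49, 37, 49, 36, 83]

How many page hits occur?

83 -> miss, frames [83]
49 -> miss, frames [83, 49]
37 -> miss, frames [83, 49, 37]
49 -> hit
37 -> hit
49 -> hit
36 -> miss, evict 37, frames [83, 49, 36]
83 -> hit
Hits: 4.

4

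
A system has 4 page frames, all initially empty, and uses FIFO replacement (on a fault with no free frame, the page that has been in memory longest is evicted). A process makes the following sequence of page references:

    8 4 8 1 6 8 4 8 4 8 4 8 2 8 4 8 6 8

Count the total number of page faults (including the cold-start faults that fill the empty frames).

8 -> miss, frames (8)
4 -> miss, frames (8 4)
8 -> hit
1 -> miss, frames (8 4 1)
6 -> miss, frames (8 4 1 6)
8 -> hit
4 -> hit
8 -> hit
4 -> hit
8 -> hit
4 -> hit
8 -> hit
2 -> miss, evict 8, frames (4 1 6 2)
8 -> miss, evict 4, frames (1 6 2 8)
4 -> miss, evict 1, frames (6 2 8 4)
8 -> hit
6 -> hit
8 -> hit
Page faults: 7.

7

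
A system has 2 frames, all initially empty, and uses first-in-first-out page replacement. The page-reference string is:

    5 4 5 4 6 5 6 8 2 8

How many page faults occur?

6

5: miss, frames [5]
4: miss, frames [5, 4]
5: hit
4: hit
6: miss, evict 5, frames [4, 6]
5: miss, evict 4, frames [6, 5]
6: hit
8: miss, evict 6, frames [5, 8]
2: miss, evict 5, frames [8, 2]
8: hit
Page faults: 6.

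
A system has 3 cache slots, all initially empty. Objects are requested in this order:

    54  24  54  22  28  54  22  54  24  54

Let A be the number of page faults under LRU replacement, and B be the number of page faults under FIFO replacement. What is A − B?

-1

Under LRU: F F . F F . . . F . → 5 faults.
Under FIFO: F F . F F F . . F . → 6 faults.
A − B = 5 − 6 = -1.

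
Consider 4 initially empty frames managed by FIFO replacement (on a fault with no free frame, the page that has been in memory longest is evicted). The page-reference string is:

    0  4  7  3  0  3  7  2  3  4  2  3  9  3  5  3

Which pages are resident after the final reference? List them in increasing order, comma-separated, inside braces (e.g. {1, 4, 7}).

{2, 3, 5, 9}

0 → miss, frames (0)
4 → miss, frames (0 4)
7 → miss, frames (0 4 7)
3 → miss, frames (0 4 7 3)
0 → hit
3 → hit
7 → hit
2 → miss, evict 0, frames (4 7 3 2)
3 → hit
4 → hit
2 → hit
3 → hit
9 → miss, evict 4, frames (7 3 2 9)
3 → hit
5 → miss, evict 7, frames (3 2 9 5)
3 → hit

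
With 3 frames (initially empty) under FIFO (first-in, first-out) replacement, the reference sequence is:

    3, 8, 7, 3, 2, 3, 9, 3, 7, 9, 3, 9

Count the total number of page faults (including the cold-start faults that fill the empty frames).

7

3: fault, frames (3)
8: fault, frames (3 8)
7: fault, frames (3 8 7)
3: hit
2: fault, evict 3, frames (8 7 2)
3: fault, evict 8, frames (7 2 3)
9: fault, evict 7, frames (2 3 9)
3: hit
7: fault, evict 2, frames (3 9 7)
9: hit
3: hit
9: hit
Page faults: 7.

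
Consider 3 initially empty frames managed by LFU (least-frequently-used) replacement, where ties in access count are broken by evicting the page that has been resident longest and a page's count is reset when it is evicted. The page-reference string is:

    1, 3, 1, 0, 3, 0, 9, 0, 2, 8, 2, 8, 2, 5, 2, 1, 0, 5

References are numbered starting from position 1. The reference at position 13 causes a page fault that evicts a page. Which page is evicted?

8

pos 1: 1: fault, frames (1)
pos 2: 3: fault, frames (1 3)
pos 3: 1: hit
pos 4: 0: fault, frames (1 3 0)
pos 5: 3: hit
pos 6: 0: hit
pos 7: 9: fault, evict 1, frames (3 0 9)
pos 8: 0: hit
pos 9: 2: fault, evict 9, frames (3 0 2)
pos 10: 8: fault, evict 2, frames (3 0 8)
pos 11: 2: fault, evict 8, frames (3 0 2)
pos 12: 8: fault, evict 2, frames (3 0 8)
pos 13: 2: fault, evict 8, frames (3 0 2)
At position 13, page 8 is evicted.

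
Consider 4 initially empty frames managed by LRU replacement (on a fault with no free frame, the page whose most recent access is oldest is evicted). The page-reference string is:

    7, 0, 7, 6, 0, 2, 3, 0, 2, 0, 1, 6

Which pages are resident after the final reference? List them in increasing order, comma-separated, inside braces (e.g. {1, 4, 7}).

{0, 1, 2, 6}

7 -> miss, frames [7]
0 -> miss, frames [7, 0]
7 -> hit
6 -> miss, frames [0, 7, 6]
0 -> hit
2 -> miss, frames [7, 6, 0, 2]
3 -> miss, evict 7, frames [6, 0, 2, 3]
0 -> hit
2 -> hit
0 -> hit
1 -> miss, evict 6, frames [3, 2, 0, 1]
6 -> miss, evict 3, frames [2, 0, 1, 6]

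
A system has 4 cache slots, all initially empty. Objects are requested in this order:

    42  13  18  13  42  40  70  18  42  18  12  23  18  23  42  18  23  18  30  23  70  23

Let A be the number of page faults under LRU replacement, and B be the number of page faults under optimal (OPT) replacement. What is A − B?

2

Under LRU: F F F . . F F F . . F F . . . . . . F . F . → 10 faults.
Under OPT: F F F . . F F . . . F F . . . . . . F . . . → 8 faults.
A − B = 10 − 8 = 2.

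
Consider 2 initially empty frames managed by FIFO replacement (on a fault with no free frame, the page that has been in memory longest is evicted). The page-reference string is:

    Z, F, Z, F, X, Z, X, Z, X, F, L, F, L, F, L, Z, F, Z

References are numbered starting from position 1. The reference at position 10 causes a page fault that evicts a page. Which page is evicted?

X

pos 1: Z -> miss, frames {Z}
pos 2: F -> miss, frames {Z,F}
pos 3: Z -> hit
pos 4: F -> hit
pos 5: X -> miss, evict Z, frames {F,X}
pos 6: Z -> miss, evict F, frames {X,Z}
pos 7: X -> hit
pos 8: Z -> hit
pos 9: X -> hit
pos 10: F -> miss, evict X, frames {Z,F}
At position 10, page X is evicted.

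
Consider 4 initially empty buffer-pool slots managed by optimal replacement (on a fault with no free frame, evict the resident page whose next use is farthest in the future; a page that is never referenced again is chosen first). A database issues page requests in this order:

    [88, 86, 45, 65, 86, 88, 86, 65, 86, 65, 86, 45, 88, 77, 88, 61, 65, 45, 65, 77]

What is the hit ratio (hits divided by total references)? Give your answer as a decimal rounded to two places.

0.70

88 → miss, frames (88)
86 → miss, frames (88 86)
45 → miss, frames (88 86 45)
65 → miss, frames (88 86 45 65)
86 → hit
88 → hit
86 → hit
65 → hit
86 → hit
65 → hit
86 → hit
45 → hit
88 → hit
77 → miss, evict 86, frames (88 45 65 77)
88 → hit
61 → miss, evict 88, frames (45 65 77 61)
65 → hit
45 → hit
65 → hit
77 → hit
Hits: 14 of 20 references → 14/20 = 0.7000.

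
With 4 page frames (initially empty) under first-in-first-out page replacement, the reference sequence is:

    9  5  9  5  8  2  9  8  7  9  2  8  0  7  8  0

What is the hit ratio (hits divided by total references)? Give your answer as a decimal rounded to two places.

9 -> fault, frames {9}
5 -> fault, frames {9,5}
9 -> hit
5 -> hit
8 -> fault, frames {9,5,8}
2 -> fault, frames {9,5,8,2}
9 -> hit
8 -> hit
7 -> fault, evict 9, frames {5,8,2,7}
9 -> fault, evict 5, frames {8,2,7,9}
2 -> hit
8 -> hit
0 -> fault, evict 8, frames {2,7,9,0}
7 -> hit
8 -> fault, evict 2, frames {7,9,0,8}
0 -> hit
Hits: 8 of 16 references → 8/16 = 0.5000.

0.50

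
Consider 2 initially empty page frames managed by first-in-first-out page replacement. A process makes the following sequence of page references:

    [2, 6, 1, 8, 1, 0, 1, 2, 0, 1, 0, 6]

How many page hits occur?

2

2: miss, frames (2)
6: miss, frames (2 6)
1: miss, evict 2, frames (6 1)
8: miss, evict 6, frames (1 8)
1: hit
0: miss, evict 1, frames (8 0)
1: miss, evict 8, frames (0 1)
2: miss, evict 0, frames (1 2)
0: miss, evict 1, frames (2 0)
1: miss, evict 2, frames (0 1)
0: hit
6: miss, evict 0, frames (1 6)
Hits: 2.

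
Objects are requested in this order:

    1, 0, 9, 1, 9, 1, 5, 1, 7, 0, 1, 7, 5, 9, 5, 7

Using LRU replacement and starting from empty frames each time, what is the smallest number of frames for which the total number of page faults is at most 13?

f=1: 16 faults
f=2: 12 faults
f=3: 8 faults
f=4: 7 faults
f=5: 5 faults
Smallest f with faults ≤ 13 is 2.

2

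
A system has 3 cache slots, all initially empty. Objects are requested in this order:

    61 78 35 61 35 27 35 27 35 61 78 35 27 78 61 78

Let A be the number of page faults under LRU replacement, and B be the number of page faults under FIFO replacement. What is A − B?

-3

Under LRU: F F F . . F . . . . F . F . F . → 7 faults.
Under FIFO: F F F . . F . . . F F F F . F F → 10 faults.
A − B = 7 − 10 = -3.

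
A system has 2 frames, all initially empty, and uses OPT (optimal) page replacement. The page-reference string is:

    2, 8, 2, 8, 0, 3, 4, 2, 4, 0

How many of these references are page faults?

6

2 → fault, frames {2}
8 → fault, frames {2,8}
2 → hit
8 → hit
0 → fault, evict 8, frames {2,0}
3 → fault, evict 0, frames {2,3}
4 → fault, evict 3, frames {2,4}
2 → hit
4 → hit
0 → fault, evict 4, frames {2,0}
Page faults: 6.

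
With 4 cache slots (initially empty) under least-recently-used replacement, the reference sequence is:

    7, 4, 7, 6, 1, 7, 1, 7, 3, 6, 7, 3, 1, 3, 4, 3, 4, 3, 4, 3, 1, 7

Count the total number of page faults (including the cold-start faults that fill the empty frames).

7 → fault, frames [7]
4 → fault, frames [7, 4]
7 → hit
6 → fault, frames [4, 7, 6]
1 → fault, frames [4, 7, 6, 1]
7 → hit
1 → hit
7 → hit
3 → fault, evict 4, frames [6, 1, 7, 3]
6 → hit
7 → hit
3 → hit
1 → hit
3 → hit
4 → fault, evict 6, frames [7, 1, 3, 4]
3 → hit
4 → hit
3 → hit
4 → hit
3 → hit
1 → hit
7 → hit
Page faults: 6.

6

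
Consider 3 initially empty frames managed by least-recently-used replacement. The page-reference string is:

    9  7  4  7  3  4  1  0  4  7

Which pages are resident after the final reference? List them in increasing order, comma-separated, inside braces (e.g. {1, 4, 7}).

9 -> miss, frames (9)
7 -> miss, frames (9 7)
4 -> miss, frames (9 7 4)
7 -> hit
3 -> miss, evict 9, frames (4 7 3)
4 -> hit
1 -> miss, evict 7, frames (3 4 1)
0 -> miss, evict 3, frames (4 1 0)
4 -> hit
7 -> miss, evict 1, frames (0 4 7)

{0, 4, 7}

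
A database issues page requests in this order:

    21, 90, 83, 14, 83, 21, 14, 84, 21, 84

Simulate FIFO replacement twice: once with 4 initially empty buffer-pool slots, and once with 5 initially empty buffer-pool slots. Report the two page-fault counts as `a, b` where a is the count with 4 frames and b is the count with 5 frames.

6, 5

4 frames: F F F F . . . F F . → 6 faults.
5 frames: F F F F . . . F . . → 5 faults.
5 < 6: adding a frame reduced faults, as is typical.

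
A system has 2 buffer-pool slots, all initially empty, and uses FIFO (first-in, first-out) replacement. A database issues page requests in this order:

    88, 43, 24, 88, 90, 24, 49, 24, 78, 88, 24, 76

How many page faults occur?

88 -> fault, frames {88}
43 -> fault, frames {88,43}
24 -> fault, evict 88, frames {43,24}
88 -> fault, evict 43, frames {24,88}
90 -> fault, evict 24, frames {88,90}
24 -> fault, evict 88, frames {90,24}
49 -> fault, evict 90, frames {24,49}
24 -> hit
78 -> fault, evict 24, frames {49,78}
88 -> fault, evict 49, frames {78,88}
24 -> fault, evict 78, frames {88,24}
76 -> fault, evict 88, frames {24,76}
Page faults: 11.

11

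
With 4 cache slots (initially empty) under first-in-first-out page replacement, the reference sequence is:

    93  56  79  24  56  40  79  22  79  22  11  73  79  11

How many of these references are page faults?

93: miss, frames (93)
56: miss, frames (93 56)
79: miss, frames (93 56 79)
24: miss, frames (93 56 79 24)
56: hit
40: miss, evict 93, frames (56 79 24 40)
79: hit
22: miss, evict 56, frames (79 24 40 22)
79: hit
22: hit
11: miss, evict 79, frames (24 40 22 11)
73: miss, evict 24, frames (40 22 11 73)
79: miss, evict 40, frames (22 11 73 79)
11: hit
Page faults: 9.

9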